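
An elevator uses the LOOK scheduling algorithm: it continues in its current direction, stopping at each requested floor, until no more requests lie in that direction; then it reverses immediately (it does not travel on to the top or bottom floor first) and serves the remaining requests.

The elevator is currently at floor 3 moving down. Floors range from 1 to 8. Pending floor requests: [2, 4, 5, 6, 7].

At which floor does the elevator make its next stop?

Current floor: 3, direction: down
Requests above: [4, 5, 6, 7]
Requests below: [2]
Moving down and requests lie below → nearest below is max([2]) = 2

Answer: 2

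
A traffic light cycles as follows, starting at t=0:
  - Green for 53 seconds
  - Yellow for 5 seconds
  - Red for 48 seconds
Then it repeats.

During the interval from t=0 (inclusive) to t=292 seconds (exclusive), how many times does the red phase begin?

Cycle = 53+5+48 = 106s
red phase starts at t = k*106 + 58 for k=0,1,2,...
Need k*106+58 < 292 → k < 2.208
k ∈ {0, ..., 2} → 3 starts

Answer: 3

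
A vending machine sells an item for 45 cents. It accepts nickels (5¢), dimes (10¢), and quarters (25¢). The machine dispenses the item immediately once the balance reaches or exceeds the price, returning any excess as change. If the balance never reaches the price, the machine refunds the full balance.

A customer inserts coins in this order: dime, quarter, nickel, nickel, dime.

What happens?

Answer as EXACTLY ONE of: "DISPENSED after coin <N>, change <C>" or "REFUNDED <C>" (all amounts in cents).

Price: 45¢
Coin 1 (dime, 10¢): balance = 10¢
Coin 2 (quarter, 25¢): balance = 35¢
Coin 3 (nickel, 5¢): balance = 40¢
Coin 4 (nickel, 5¢): balance = 45¢
  → balance >= price → DISPENSE, change = 45 - 45 = 0¢

Answer: DISPENSED after coin 4, change 0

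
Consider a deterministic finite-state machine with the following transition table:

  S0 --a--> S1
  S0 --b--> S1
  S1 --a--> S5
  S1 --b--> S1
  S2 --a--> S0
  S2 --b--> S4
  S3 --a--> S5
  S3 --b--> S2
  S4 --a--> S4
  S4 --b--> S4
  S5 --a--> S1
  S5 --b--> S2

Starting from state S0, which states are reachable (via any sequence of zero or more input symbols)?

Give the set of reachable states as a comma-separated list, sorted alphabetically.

Answer: S0, S1, S2, S4, S5

Derivation:
BFS from S0:
  visit S0: S0--a-->S1 (new), S0--b-->S1 (seen)
  visit S1: S1--a-->S5 (new), S1--b-->S1 (seen)
  visit S5: S5--a-->S1 (seen), S5--b-->S2 (new)
  visit S2: S2--a-->S0 (seen), S2--b-->S4 (new)
  visit S4: S4--a-->S4 (seen), S4--b-->S4 (seen)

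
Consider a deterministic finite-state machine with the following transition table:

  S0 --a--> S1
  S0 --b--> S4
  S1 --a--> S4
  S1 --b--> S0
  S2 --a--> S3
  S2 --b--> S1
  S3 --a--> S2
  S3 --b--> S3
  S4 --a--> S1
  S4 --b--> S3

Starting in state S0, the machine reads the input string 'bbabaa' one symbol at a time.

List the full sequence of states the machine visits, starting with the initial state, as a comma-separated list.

Start: S0
  read 'b': S0 --b--> S4
  read 'b': S4 --b--> S3
  read 'a': S3 --a--> S2
  read 'b': S2 --b--> S1
  read 'a': S1 --a--> S4
  read 'a': S4 --a--> S1

Answer: S0, S4, S3, S2, S1, S4, S1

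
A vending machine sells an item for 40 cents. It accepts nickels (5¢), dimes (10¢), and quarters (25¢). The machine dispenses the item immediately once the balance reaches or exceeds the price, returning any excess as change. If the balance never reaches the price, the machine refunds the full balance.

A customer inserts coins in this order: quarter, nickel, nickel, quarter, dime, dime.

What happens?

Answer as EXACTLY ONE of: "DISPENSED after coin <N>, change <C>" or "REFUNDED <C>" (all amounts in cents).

Answer: DISPENSED after coin 4, change 20

Derivation:
Price: 40¢
Coin 1 (quarter, 25¢): balance = 25¢
Coin 2 (nickel, 5¢): balance = 30¢
Coin 3 (nickel, 5¢): balance = 35¢
Coin 4 (quarter, 25¢): balance = 60¢
  → balance >= price → DISPENSE, change = 60 - 40 = 20¢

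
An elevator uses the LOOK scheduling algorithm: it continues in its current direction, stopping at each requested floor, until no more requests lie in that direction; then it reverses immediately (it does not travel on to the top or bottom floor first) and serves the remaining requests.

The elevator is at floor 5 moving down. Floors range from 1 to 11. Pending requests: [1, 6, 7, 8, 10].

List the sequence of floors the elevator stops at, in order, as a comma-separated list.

Current: 5, moving DOWN
Serve below first (descending): [1]
Then reverse, serve above (ascending): [6, 7, 8, 10]

Answer: 1, 6, 7, 8, 10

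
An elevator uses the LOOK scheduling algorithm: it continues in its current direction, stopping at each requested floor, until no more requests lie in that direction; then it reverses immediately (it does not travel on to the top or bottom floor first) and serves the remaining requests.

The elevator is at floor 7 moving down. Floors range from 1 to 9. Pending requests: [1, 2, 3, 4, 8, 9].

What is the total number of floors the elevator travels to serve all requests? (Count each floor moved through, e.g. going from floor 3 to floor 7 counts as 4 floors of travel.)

Answer: 14

Derivation:
Start at floor 7 moving down, LOOK stop order: [4, 3, 2, 1, 8, 9]
  7 → 4: |4-7| = 3, total = 3
  4 → 3: |3-4| = 1, total = 4
  3 → 2: |2-3| = 1, total = 5
  2 → 1: |1-2| = 1, total = 6
  1 → 8: |8-1| = 7, total = 13
  8 → 9: |9-8| = 1, total = 14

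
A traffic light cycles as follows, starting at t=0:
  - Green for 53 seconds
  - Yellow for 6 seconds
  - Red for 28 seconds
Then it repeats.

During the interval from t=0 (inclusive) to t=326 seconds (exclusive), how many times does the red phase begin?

Cycle = 53+6+28 = 87s
red phase starts at t = k*87 + 59 for k=0,1,2,...
Need k*87+59 < 326 → k < 3.069
k ∈ {0, ..., 3} → 4 starts

Answer: 4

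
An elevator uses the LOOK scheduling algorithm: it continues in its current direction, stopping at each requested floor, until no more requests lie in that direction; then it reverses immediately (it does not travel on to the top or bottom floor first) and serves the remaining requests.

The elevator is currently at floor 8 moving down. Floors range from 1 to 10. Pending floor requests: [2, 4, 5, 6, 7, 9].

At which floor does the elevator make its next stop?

Answer: 7

Derivation:
Current floor: 8, direction: down
Requests above: [9]
Requests below: [2, 4, 5, 6, 7]
Moving down and requests lie below → nearest below is max([2, 4, 5, 6, 7]) = 7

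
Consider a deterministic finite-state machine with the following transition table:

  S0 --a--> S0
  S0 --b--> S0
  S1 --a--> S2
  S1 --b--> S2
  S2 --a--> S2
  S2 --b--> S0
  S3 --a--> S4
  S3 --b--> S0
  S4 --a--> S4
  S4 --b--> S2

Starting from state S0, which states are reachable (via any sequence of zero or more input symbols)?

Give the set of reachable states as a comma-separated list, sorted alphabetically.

Answer: S0

Derivation:
BFS from S0:
  visit S0: S0--a-->S0 (seen), S0--b-->S0 (seen)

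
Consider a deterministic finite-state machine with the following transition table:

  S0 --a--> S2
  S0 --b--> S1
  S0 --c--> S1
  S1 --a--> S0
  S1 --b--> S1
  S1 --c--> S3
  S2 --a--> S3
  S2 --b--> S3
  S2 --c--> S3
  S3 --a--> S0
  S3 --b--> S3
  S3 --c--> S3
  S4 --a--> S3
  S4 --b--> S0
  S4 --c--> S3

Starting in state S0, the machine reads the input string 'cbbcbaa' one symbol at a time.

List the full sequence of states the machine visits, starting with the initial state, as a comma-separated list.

Answer: S0, S1, S1, S1, S3, S3, S0, S2

Derivation:
Start: S0
  read 'c': S0 --c--> S1
  read 'b': S1 --b--> S1
  read 'b': S1 --b--> S1
  read 'c': S1 --c--> S3
  read 'b': S3 --b--> S3
  read 'a': S3 --a--> S0
  read 'a': S0 --a--> S2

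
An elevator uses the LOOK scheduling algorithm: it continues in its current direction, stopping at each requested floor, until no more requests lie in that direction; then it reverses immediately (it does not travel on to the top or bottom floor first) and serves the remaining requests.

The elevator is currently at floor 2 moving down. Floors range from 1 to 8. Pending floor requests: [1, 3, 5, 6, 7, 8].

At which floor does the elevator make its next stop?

Current floor: 2, direction: down
Requests above: [3, 5, 6, 7, 8]
Requests below: [1]
Moving down and requests lie below → nearest below is max([1]) = 1

Answer: 1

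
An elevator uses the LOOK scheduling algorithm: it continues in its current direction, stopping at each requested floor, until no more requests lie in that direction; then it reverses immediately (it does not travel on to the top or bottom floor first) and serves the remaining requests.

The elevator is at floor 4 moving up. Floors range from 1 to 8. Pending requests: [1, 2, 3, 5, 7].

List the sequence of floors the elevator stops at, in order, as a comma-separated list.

Current: 4, moving UP
Serve above first (ascending): [5, 7]
Then reverse, serve below (descending): [3, 2, 1]

Answer: 5, 7, 3, 2, 1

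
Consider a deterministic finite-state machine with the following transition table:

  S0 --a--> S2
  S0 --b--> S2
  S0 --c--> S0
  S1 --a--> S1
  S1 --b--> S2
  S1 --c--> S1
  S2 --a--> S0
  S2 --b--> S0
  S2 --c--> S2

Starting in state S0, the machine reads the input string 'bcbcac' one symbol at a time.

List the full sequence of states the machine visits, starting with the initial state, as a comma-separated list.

Start: S0
  read 'b': S0 --b--> S2
  read 'c': S2 --c--> S2
  read 'b': S2 --b--> S0
  read 'c': S0 --c--> S0
  read 'a': S0 --a--> S2
  read 'c': S2 --c--> S2

Answer: S0, S2, S2, S0, S0, S2, S2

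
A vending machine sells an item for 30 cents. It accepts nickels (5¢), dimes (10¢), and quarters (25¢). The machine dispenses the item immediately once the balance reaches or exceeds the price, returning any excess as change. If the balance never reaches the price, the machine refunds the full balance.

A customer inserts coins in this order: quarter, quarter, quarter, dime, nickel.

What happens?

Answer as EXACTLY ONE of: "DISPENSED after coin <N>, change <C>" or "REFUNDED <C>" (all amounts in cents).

Price: 30¢
Coin 1 (quarter, 25¢): balance = 25¢
Coin 2 (quarter, 25¢): balance = 50¢
  → balance >= price → DISPENSE, change = 50 - 30 = 20¢

Answer: DISPENSED after coin 2, change 20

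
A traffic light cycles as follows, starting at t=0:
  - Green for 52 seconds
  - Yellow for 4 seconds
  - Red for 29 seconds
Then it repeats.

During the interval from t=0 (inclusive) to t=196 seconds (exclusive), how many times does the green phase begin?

Answer: 3

Derivation:
Cycle = 52+4+29 = 85s
green phase starts at t = k*85 + 0 for k=0,1,2,...
Need k*85+0 < 196 → k < 2.306
k ∈ {0, ..., 2} → 3 starts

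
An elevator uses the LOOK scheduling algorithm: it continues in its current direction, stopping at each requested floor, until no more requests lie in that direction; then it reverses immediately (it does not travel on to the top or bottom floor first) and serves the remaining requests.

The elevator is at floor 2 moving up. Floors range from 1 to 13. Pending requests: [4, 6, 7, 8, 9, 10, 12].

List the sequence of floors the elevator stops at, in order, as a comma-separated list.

Answer: 4, 6, 7, 8, 9, 10, 12

Derivation:
Current: 2, moving UP
Serve above first (ascending): [4, 6, 7, 8, 9, 10, 12]
Then reverse, serve below (descending): []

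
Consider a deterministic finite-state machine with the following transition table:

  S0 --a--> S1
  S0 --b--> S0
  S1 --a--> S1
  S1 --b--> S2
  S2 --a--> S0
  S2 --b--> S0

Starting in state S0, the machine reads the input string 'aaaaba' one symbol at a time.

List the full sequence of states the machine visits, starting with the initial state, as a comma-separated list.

Start: S0
  read 'a': S0 --a--> S1
  read 'a': S1 --a--> S1
  read 'a': S1 --a--> S1
  read 'a': S1 --a--> S1
  read 'b': S1 --b--> S2
  read 'a': S2 --a--> S0

Answer: S0, S1, S1, S1, S1, S2, S0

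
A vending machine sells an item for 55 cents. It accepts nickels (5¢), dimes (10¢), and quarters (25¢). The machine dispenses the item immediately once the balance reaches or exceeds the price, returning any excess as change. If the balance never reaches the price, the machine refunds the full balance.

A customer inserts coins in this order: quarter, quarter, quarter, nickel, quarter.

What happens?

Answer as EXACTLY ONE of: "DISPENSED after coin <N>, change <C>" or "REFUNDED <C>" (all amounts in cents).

Price: 55¢
Coin 1 (quarter, 25¢): balance = 25¢
Coin 2 (quarter, 25¢): balance = 50¢
Coin 3 (quarter, 25¢): balance = 75¢
  → balance >= price → DISPENSE, change = 75 - 55 = 20¢

Answer: DISPENSED after coin 3, change 20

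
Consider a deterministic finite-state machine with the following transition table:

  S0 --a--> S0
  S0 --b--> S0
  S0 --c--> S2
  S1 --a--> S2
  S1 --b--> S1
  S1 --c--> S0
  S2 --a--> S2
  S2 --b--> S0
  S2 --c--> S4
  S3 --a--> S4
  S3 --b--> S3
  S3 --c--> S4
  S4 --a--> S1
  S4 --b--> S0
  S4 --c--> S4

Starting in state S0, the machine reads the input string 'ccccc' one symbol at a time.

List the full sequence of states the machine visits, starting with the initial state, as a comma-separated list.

Start: S0
  read 'c': S0 --c--> S2
  read 'c': S2 --c--> S4
  read 'c': S4 --c--> S4
  read 'c': S4 --c--> S4
  read 'c': S4 --c--> S4

Answer: S0, S2, S4, S4, S4, S4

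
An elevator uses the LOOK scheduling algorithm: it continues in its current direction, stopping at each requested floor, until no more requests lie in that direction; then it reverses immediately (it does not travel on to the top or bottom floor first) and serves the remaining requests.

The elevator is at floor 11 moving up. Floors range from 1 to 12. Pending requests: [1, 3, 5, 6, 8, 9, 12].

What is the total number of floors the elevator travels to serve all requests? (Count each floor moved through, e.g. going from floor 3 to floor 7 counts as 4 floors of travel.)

Start at floor 11 moving up, LOOK stop order: [12, 9, 8, 6, 5, 3, 1]
  11 → 12: |12-11| = 1, total = 1
  12 → 9: |9-12| = 3, total = 4
  9 → 8: |8-9| = 1, total = 5
  8 → 6: |6-8| = 2, total = 7
  6 → 5: |5-6| = 1, total = 8
  5 → 3: |3-5| = 2, total = 10
  3 → 1: |1-3| = 2, total = 12

Answer: 12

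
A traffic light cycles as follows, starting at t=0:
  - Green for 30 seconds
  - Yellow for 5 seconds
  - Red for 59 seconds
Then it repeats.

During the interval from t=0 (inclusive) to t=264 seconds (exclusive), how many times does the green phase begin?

Cycle = 30+5+59 = 94s
green phase starts at t = k*94 + 0 for k=0,1,2,...
Need k*94+0 < 264 → k < 2.809
k ∈ {0, ..., 2} → 3 starts

Answer: 3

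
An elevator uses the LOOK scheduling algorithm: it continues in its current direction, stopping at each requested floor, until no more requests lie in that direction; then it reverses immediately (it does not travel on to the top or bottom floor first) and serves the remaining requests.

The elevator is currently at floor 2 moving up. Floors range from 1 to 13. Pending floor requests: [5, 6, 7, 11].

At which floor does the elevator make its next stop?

Answer: 5

Derivation:
Current floor: 2, direction: up
Requests above: [5, 6, 7, 11]
Requests below: []
Moving up and requests lie above → nearest above is min([5, 6, 7, 11]) = 5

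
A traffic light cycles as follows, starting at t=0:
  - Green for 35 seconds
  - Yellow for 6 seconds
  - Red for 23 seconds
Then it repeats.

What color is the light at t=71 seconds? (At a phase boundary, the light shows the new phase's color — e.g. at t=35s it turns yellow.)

Answer: green

Derivation:
Cycle length = 35 + 6 + 23 = 64s
t = 71, phase_t = 71 mod 64 = 7
7 < 35 (green end) → GREEN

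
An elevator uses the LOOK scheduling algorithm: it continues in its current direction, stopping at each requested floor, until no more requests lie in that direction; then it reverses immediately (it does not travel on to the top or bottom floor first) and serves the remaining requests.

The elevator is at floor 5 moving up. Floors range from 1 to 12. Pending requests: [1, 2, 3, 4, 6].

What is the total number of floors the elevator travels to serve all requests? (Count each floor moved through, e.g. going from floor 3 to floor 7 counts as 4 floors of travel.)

Start at floor 5 moving up, LOOK stop order: [6, 4, 3, 2, 1]
  5 → 6: |6-5| = 1, total = 1
  6 → 4: |4-6| = 2, total = 3
  4 → 3: |3-4| = 1, total = 4
  3 → 2: |2-3| = 1, total = 5
  2 → 1: |1-2| = 1, total = 6

Answer: 6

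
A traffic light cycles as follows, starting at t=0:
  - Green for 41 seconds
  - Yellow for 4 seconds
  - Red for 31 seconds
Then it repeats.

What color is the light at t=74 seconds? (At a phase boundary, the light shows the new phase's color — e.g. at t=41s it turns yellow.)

Cycle length = 41 + 4 + 31 = 76s
t = 74, phase_t = 74 mod 76 = 74
74 >= 45 → RED

Answer: red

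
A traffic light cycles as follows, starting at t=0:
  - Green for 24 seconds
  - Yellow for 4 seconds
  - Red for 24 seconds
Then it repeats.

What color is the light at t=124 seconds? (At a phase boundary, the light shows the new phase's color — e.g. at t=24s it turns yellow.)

Answer: green

Derivation:
Cycle length = 24 + 4 + 24 = 52s
t = 124, phase_t = 124 mod 52 = 20
20 < 24 (green end) → GREEN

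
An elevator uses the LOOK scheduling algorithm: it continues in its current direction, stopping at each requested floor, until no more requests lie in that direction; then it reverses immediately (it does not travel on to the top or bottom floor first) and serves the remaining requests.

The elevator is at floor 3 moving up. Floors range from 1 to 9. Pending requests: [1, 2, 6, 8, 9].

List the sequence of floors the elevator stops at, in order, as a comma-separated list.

Current: 3, moving UP
Serve above first (ascending): [6, 8, 9]
Then reverse, serve below (descending): [2, 1]

Answer: 6, 8, 9, 2, 1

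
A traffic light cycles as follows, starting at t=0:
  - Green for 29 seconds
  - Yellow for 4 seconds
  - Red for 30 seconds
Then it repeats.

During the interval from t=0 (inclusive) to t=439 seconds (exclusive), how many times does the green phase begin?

Answer: 7

Derivation:
Cycle = 29+4+30 = 63s
green phase starts at t = k*63 + 0 for k=0,1,2,...
Need k*63+0 < 439 → k < 6.968
k ∈ {0, ..., 6} → 7 starts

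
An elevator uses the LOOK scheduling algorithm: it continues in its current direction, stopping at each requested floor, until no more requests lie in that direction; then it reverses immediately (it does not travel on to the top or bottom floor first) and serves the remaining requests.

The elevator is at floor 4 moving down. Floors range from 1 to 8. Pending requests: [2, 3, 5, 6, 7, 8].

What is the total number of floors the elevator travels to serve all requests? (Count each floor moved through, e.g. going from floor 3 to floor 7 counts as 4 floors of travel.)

Start at floor 4 moving down, LOOK stop order: [3, 2, 5, 6, 7, 8]
  4 → 3: |3-4| = 1, total = 1
  3 → 2: |2-3| = 1, total = 2
  2 → 5: |5-2| = 3, total = 5
  5 → 6: |6-5| = 1, total = 6
  6 → 7: |7-6| = 1, total = 7
  7 → 8: |8-7| = 1, total = 8

Answer: 8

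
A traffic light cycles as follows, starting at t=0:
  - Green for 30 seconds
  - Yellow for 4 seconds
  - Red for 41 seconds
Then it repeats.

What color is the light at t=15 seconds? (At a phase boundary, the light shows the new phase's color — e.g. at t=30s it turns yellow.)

Cycle length = 30 + 4 + 41 = 75s
t = 15, phase_t = 15 mod 75 = 15
15 < 30 (green end) → GREEN

Answer: green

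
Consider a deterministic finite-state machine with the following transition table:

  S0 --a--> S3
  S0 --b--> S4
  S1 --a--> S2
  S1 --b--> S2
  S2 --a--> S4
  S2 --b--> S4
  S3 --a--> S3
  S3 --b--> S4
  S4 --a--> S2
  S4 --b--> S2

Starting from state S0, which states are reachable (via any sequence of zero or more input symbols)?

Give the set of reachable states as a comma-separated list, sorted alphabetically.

Answer: S0, S2, S3, S4

Derivation:
BFS from S0:
  visit S0: S0--a-->S3 (new), S0--b-->S4 (new)
  visit S3: S3--a-->S3 (seen), S3--b-->S4 (seen)
  visit S4: S4--a-->S2 (new), S4--b-->S2 (seen)
  visit S2: S2--a-->S4 (seen), S2--b-->S4 (seen)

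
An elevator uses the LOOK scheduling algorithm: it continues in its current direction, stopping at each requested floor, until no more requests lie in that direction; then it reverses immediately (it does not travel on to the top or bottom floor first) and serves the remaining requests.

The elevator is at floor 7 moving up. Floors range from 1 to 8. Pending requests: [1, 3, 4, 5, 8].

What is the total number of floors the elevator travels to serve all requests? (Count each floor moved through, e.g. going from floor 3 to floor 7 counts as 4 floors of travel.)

Start at floor 7 moving up, LOOK stop order: [8, 5, 4, 3, 1]
  7 → 8: |8-7| = 1, total = 1
  8 → 5: |5-8| = 3, total = 4
  5 → 4: |4-5| = 1, total = 5
  4 → 3: |3-4| = 1, total = 6
  3 → 1: |1-3| = 2, total = 8

Answer: 8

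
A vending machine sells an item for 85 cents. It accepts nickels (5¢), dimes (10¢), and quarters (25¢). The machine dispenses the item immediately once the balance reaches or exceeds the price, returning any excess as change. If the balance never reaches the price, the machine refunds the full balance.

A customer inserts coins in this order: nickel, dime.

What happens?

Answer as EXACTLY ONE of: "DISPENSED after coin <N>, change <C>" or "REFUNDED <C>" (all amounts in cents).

Price: 85¢
Coin 1 (nickel, 5¢): balance = 5¢
Coin 2 (dime, 10¢): balance = 15¢
All coins inserted, balance 15¢ < price 85¢ → REFUND 15¢

Answer: REFUNDED 15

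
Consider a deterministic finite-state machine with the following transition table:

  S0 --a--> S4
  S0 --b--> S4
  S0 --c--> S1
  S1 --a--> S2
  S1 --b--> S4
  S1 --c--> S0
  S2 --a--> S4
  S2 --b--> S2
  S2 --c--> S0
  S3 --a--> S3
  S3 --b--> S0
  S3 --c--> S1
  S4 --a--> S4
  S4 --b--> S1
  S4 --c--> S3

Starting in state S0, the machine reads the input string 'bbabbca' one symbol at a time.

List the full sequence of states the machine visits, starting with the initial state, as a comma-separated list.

Answer: S0, S4, S1, S2, S2, S2, S0, S4

Derivation:
Start: S0
  read 'b': S0 --b--> S4
  read 'b': S4 --b--> S1
  read 'a': S1 --a--> S2
  read 'b': S2 --b--> S2
  read 'b': S2 --b--> S2
  read 'c': S2 --c--> S0
  read 'a': S0 --a--> S4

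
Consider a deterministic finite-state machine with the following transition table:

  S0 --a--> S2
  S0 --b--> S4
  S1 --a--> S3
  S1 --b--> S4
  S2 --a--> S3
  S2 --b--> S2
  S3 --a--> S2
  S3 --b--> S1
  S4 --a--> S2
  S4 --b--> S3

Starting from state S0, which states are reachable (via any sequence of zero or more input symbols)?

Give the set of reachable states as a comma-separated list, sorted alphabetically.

BFS from S0:
  visit S0: S0--a-->S2 (new), S0--b-->S4 (new)
  visit S2: S2--a-->S3 (new), S2--b-->S2 (seen)
  visit S4: S4--a-->S2 (seen), S4--b-->S3 (seen)
  visit S3: S3--a-->S2 (seen), S3--b-->S1 (new)
  visit S1: S1--a-->S3 (seen), S1--b-->S4 (seen)

Answer: S0, S1, S2, S3, S4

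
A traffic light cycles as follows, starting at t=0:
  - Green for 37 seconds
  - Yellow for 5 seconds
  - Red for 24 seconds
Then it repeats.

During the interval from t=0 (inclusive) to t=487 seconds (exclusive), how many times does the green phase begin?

Cycle = 37+5+24 = 66s
green phase starts at t = k*66 + 0 for k=0,1,2,...
Need k*66+0 < 487 → k < 7.379
k ∈ {0, ..., 7} → 8 starts

Answer: 8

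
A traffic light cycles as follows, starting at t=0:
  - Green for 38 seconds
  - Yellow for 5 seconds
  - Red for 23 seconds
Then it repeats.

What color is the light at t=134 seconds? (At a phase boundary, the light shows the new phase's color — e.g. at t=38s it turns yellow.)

Answer: green

Derivation:
Cycle length = 38 + 5 + 23 = 66s
t = 134, phase_t = 134 mod 66 = 2
2 < 38 (green end) → GREEN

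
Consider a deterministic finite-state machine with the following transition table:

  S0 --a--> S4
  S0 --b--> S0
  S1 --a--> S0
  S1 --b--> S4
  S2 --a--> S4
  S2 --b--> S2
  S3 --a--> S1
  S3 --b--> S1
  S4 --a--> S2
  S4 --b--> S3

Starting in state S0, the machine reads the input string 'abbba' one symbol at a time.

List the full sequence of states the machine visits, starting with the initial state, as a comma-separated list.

Start: S0
  read 'a': S0 --a--> S4
  read 'b': S4 --b--> S3
  read 'b': S3 --b--> S1
  read 'b': S1 --b--> S4
  read 'a': S4 --a--> S2

Answer: S0, S4, S3, S1, S4, S2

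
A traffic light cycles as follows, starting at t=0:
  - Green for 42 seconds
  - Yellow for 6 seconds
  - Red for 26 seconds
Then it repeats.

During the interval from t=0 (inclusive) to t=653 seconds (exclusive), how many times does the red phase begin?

Answer: 9

Derivation:
Cycle = 42+6+26 = 74s
red phase starts at t = k*74 + 48 for k=0,1,2,...
Need k*74+48 < 653 → k < 8.176
k ∈ {0, ..., 8} → 9 starts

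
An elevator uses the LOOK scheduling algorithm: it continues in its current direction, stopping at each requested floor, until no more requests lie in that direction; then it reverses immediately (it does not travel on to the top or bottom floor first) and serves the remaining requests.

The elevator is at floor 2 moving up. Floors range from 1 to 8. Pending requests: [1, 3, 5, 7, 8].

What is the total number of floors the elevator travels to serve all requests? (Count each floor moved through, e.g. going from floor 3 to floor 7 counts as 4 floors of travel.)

Start at floor 2 moving up, LOOK stop order: [3, 5, 7, 8, 1]
  2 → 3: |3-2| = 1, total = 1
  3 → 5: |5-3| = 2, total = 3
  5 → 7: |7-5| = 2, total = 5
  7 → 8: |8-7| = 1, total = 6
  8 → 1: |1-8| = 7, total = 13

Answer: 13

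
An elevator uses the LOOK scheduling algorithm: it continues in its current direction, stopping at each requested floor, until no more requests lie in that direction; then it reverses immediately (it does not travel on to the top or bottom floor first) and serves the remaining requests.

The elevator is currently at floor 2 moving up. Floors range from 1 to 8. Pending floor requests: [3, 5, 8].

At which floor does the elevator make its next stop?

Current floor: 2, direction: up
Requests above: [3, 5, 8]
Requests below: []
Moving up and requests lie above → nearest above is min([3, 5, 8]) = 3

Answer: 3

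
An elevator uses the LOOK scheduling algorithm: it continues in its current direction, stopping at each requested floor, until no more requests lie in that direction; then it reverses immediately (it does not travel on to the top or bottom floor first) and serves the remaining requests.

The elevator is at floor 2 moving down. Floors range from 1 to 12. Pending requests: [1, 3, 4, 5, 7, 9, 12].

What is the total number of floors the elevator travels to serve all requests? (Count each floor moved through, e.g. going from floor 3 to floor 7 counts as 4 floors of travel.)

Answer: 12

Derivation:
Start at floor 2 moving down, LOOK stop order: [1, 3, 4, 5, 7, 9, 12]
  2 → 1: |1-2| = 1, total = 1
  1 → 3: |3-1| = 2, total = 3
  3 → 4: |4-3| = 1, total = 4
  4 → 5: |5-4| = 1, total = 5
  5 → 7: |7-5| = 2, total = 7
  7 → 9: |9-7| = 2, total = 9
  9 → 12: |12-9| = 3, total = 12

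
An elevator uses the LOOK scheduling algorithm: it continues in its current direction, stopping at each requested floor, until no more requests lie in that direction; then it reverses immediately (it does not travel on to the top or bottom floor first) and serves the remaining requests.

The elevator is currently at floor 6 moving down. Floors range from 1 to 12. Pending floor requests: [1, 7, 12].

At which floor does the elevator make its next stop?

Current floor: 6, direction: down
Requests above: [7, 12]
Requests below: [1]
Moving down and requests lie below → nearest below is max([1]) = 1

Answer: 1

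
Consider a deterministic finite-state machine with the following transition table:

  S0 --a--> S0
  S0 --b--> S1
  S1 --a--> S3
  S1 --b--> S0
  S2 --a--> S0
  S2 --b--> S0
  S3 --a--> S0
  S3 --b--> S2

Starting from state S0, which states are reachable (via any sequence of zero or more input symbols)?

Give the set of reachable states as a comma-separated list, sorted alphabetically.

Answer: S0, S1, S2, S3

Derivation:
BFS from S0:
  visit S0: S0--a-->S0 (seen), S0--b-->S1 (new)
  visit S1: S1--a-->S3 (new), S1--b-->S0 (seen)
  visit S3: S3--a-->S0 (seen), S3--b-->S2 (new)
  visit S2: S2--a-->S0 (seen), S2--b-->S0 (seen)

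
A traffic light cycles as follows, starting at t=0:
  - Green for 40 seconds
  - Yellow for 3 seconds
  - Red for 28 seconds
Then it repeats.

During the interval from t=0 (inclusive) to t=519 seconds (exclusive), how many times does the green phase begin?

Cycle = 40+3+28 = 71s
green phase starts at t = k*71 + 0 for k=0,1,2,...
Need k*71+0 < 519 → k < 7.310
k ∈ {0, ..., 7} → 8 starts

Answer: 8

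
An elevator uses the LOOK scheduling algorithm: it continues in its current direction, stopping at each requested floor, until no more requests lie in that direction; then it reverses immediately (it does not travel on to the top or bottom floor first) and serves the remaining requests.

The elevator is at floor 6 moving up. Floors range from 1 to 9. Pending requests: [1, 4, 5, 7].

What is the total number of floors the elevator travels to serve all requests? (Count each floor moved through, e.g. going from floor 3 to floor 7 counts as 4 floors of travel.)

Start at floor 6 moving up, LOOK stop order: [7, 5, 4, 1]
  6 → 7: |7-6| = 1, total = 1
  7 → 5: |5-7| = 2, total = 3
  5 → 4: |4-5| = 1, total = 4
  4 → 1: |1-4| = 3, total = 7

Answer: 7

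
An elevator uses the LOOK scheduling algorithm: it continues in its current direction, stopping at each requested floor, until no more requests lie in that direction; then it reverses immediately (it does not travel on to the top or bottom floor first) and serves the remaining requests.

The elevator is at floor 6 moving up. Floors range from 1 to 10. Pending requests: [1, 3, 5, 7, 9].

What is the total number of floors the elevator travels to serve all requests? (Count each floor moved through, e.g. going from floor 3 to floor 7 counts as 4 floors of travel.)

Start at floor 6 moving up, LOOK stop order: [7, 9, 5, 3, 1]
  6 → 7: |7-6| = 1, total = 1
  7 → 9: |9-7| = 2, total = 3
  9 → 5: |5-9| = 4, total = 7
  5 → 3: |3-5| = 2, total = 9
  3 → 1: |1-3| = 2, total = 11

Answer: 11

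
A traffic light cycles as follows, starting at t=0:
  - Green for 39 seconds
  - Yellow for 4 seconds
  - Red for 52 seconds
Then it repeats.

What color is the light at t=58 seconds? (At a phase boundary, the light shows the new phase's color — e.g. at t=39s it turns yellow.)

Answer: red

Derivation:
Cycle length = 39 + 4 + 52 = 95s
t = 58, phase_t = 58 mod 95 = 58
58 >= 43 → RED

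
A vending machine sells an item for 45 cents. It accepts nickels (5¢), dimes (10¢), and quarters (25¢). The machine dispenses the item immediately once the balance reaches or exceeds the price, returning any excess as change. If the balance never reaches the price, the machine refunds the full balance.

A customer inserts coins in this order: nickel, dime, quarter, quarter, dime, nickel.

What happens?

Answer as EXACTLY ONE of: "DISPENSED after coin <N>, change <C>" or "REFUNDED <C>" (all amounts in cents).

Answer: DISPENSED after coin 4, change 20

Derivation:
Price: 45¢
Coin 1 (nickel, 5¢): balance = 5¢
Coin 2 (dime, 10¢): balance = 15¢
Coin 3 (quarter, 25¢): balance = 40¢
Coin 4 (quarter, 25¢): balance = 65¢
  → balance >= price → DISPENSE, change = 65 - 45 = 20¢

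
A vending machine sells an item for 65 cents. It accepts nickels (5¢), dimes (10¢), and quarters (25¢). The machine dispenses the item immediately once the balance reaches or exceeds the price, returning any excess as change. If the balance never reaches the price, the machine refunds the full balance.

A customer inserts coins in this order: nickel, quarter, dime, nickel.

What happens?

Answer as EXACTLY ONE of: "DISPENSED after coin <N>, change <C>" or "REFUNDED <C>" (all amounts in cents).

Price: 65¢
Coin 1 (nickel, 5¢): balance = 5¢
Coin 2 (quarter, 25¢): balance = 30¢
Coin 3 (dime, 10¢): balance = 40¢
Coin 4 (nickel, 5¢): balance = 45¢
All coins inserted, balance 45¢ < price 65¢ → REFUND 45¢

Answer: REFUNDED 45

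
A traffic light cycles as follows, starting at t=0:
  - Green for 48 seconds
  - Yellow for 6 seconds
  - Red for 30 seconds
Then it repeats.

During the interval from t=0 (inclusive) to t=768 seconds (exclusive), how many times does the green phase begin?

Cycle = 48+6+30 = 84s
green phase starts at t = k*84 + 0 for k=0,1,2,...
Need k*84+0 < 768 → k < 9.143
k ∈ {0, ..., 9} → 10 starts

Answer: 10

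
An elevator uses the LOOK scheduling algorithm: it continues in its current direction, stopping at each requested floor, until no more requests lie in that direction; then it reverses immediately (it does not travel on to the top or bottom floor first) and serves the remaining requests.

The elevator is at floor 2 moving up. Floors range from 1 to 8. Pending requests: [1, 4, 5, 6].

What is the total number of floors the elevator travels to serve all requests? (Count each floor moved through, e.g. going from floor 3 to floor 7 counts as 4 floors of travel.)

Answer: 9

Derivation:
Start at floor 2 moving up, LOOK stop order: [4, 5, 6, 1]
  2 → 4: |4-2| = 2, total = 2
  4 → 5: |5-4| = 1, total = 3
  5 → 6: |6-5| = 1, total = 4
  6 → 1: |1-6| = 5, total = 9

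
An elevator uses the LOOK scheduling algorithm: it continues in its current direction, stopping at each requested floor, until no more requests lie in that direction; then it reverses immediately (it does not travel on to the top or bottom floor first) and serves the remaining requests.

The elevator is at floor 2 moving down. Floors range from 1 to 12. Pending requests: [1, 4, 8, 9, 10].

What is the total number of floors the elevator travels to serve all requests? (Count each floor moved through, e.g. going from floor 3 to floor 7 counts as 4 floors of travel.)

Start at floor 2 moving down, LOOK stop order: [1, 4, 8, 9, 10]
  2 → 1: |1-2| = 1, total = 1
  1 → 4: |4-1| = 3, total = 4
  4 → 8: |8-4| = 4, total = 8
  8 → 9: |9-8| = 1, total = 9
  9 → 10: |10-9| = 1, total = 10

Answer: 10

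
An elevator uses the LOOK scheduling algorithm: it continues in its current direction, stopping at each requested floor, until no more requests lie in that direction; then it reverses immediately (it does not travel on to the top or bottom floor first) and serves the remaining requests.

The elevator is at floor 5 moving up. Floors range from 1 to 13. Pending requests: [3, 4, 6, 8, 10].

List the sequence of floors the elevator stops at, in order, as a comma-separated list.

Answer: 6, 8, 10, 4, 3

Derivation:
Current: 5, moving UP
Serve above first (ascending): [6, 8, 10]
Then reverse, serve below (descending): [4, 3]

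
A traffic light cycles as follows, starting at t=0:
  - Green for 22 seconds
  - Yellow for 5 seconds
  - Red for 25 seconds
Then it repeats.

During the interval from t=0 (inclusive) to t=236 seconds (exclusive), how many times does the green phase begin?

Answer: 5

Derivation:
Cycle = 22+5+25 = 52s
green phase starts at t = k*52 + 0 for k=0,1,2,...
Need k*52+0 < 236 → k < 4.538
k ∈ {0, ..., 4} → 5 starts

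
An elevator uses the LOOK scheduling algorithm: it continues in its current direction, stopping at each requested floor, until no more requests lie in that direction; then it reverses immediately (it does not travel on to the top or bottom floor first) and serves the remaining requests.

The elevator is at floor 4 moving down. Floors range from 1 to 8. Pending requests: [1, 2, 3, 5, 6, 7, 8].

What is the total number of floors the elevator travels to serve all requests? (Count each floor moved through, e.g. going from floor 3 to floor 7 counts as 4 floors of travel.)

Answer: 10

Derivation:
Start at floor 4 moving down, LOOK stop order: [3, 2, 1, 5, 6, 7, 8]
  4 → 3: |3-4| = 1, total = 1
  3 → 2: |2-3| = 1, total = 2
  2 → 1: |1-2| = 1, total = 3
  1 → 5: |5-1| = 4, total = 7
  5 → 6: |6-5| = 1, total = 8
  6 → 7: |7-6| = 1, total = 9
  7 → 8: |8-7| = 1, total = 10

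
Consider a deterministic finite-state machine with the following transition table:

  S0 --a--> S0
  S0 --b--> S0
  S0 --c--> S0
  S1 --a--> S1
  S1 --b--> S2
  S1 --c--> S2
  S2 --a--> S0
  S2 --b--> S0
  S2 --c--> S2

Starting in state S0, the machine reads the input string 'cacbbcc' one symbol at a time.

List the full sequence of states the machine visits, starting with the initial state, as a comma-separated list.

Answer: S0, S0, S0, S0, S0, S0, S0, S0

Derivation:
Start: S0
  read 'c': S0 --c--> S0
  read 'a': S0 --a--> S0
  read 'c': S0 --c--> S0
  read 'b': S0 --b--> S0
  read 'b': S0 --b--> S0
  read 'c': S0 --c--> S0
  read 'c': S0 --c--> S0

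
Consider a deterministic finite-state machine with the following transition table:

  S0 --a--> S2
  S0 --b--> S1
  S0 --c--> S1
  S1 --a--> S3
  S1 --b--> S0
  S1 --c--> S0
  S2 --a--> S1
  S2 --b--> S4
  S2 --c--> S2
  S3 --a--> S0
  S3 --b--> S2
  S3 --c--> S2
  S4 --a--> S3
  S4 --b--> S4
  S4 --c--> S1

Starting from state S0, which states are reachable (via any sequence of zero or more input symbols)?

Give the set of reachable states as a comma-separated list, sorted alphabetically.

BFS from S0:
  visit S0: S0--a-->S2 (new), S0--b-->S1 (new), S0--c-->S1 (seen)
  visit S2: S2--a-->S1 (seen), S2--b-->S4 (new), S2--c-->S2 (seen)
  visit S1: S1--a-->S3 (new), S1--b-->S0 (seen), S1--c-->S0 (seen)
  visit S4: S4--a-->S3 (seen), S4--b-->S4 (seen), S4--c-->S1 (seen)
  visit S3: S3--a-->S0 (seen), S3--b-->S2 (seen), S3--c-->S2 (seen)

Answer: S0, S1, S2, S3, S4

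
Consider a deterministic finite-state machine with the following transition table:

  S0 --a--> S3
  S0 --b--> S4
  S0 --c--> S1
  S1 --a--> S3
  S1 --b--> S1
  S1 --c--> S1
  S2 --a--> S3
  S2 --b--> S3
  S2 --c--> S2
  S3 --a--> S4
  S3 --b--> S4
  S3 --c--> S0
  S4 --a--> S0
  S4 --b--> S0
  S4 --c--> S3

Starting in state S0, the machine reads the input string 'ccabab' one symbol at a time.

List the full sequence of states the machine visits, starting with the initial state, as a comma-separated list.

Start: S0
  read 'c': S0 --c--> S1
  read 'c': S1 --c--> S1
  read 'a': S1 --a--> S3
  read 'b': S3 --b--> S4
  read 'a': S4 --a--> S0
  read 'b': S0 --b--> S4

Answer: S0, S1, S1, S3, S4, S0, S4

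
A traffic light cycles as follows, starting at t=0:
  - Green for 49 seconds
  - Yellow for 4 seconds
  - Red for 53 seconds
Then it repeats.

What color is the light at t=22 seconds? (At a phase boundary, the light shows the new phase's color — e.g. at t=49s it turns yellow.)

Cycle length = 49 + 4 + 53 = 106s
t = 22, phase_t = 22 mod 106 = 22
22 < 49 (green end) → GREEN

Answer: green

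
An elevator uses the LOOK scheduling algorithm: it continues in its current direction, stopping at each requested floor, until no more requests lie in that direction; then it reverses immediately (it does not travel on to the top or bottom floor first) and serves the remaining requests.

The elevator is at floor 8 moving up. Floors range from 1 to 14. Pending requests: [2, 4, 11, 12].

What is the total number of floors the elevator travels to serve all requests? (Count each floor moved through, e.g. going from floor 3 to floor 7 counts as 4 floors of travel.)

Start at floor 8 moving up, LOOK stop order: [11, 12, 4, 2]
  8 → 11: |11-8| = 3, total = 3
  11 → 12: |12-11| = 1, total = 4
  12 → 4: |4-12| = 8, total = 12
  4 → 2: |2-4| = 2, total = 14

Answer: 14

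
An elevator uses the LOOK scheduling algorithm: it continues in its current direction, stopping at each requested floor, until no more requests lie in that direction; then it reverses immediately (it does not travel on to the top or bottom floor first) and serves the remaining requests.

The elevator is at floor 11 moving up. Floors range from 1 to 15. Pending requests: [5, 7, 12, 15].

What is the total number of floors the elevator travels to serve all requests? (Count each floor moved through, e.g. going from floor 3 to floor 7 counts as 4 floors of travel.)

Start at floor 11 moving up, LOOK stop order: [12, 15, 7, 5]
  11 → 12: |12-11| = 1, total = 1
  12 → 15: |15-12| = 3, total = 4
  15 → 7: |7-15| = 8, total = 12
  7 → 5: |5-7| = 2, total = 14

Answer: 14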